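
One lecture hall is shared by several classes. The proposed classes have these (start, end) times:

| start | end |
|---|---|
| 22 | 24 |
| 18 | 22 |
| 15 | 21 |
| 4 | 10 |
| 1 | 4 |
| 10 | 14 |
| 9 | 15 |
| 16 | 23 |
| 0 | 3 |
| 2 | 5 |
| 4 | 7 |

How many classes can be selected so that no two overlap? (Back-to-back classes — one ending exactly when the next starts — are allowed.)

5

Greedy by earliest finish: after sorting by end time, pick each interval compatible with the last pick.
By end time: (0,3), (1,4), (2,5), (4,7), (4,10), (10,14), (9,15), (15,21), (18,22), (16,23), (22,24).
Pick (0,3); next start ≥ 3 → (4,7); next start ≥ 7 → (10,14); next start ≥ 14 → (15,21); next start ≥ 21 → (22,24).
Selected 5 classes.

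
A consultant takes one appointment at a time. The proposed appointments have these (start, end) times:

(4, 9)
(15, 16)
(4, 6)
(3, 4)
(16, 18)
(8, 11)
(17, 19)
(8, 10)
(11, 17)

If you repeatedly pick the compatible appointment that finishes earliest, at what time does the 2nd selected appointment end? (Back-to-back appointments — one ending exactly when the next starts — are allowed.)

By end time: (3,4), (4,6), (4,9), (8,10), (8,11), (15,16), (11,17), (16,18), (17,19).
Pick (3,4); next start ≥ 4 → (4,6); next start ≥ 6 → (8,10); next start ≥ 10 → (15,16); next start ≥ 16 → (16,18).
Selected: (3,4) (4,6) (8,10) (15,16) (16,18)

6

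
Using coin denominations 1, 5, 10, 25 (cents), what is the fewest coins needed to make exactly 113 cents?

113 − 4×25→13 − 1×10→3 − 3×1→0
Total coins = 4 + 1 + 3 = 8

8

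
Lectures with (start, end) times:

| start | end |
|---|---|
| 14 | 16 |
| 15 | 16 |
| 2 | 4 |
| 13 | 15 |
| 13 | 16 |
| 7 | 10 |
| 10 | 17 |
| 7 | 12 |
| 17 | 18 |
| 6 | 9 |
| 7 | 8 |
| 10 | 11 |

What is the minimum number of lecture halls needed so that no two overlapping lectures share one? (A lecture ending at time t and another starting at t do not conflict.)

4

Events (time:±→running): 2:+→1 4:-→0 6:+→1 7:+→2 7:+→3 7:+→4 … peak 4.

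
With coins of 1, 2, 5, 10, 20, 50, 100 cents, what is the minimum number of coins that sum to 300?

Use the largest denomination that fits, subtract, and repeat.
300 − 3×100→0
Total coins = 3 = 3

3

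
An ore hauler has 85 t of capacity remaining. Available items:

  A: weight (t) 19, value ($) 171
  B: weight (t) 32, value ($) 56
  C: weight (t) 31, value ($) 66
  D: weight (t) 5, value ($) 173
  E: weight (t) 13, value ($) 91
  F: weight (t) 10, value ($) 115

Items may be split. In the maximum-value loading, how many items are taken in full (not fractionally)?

5

Greedy by value/weight ratio, highest first.
Order: D (173/5=34.60) > F (115/10=11.50) > A (171/19=9.00) > E (91/13=7.00) > C (66/31=2.13) > B (56/32=1.75)
Fill: take D (5 @ 173) → take F (10 @ 115) → take A (19 @ 171) → take E (13 @ 91) → take C (31 @ 66) → take 7/32 of B → 12.25; 85/85 used.
5 item(s) taken whole; one partial (take 7/32 of B).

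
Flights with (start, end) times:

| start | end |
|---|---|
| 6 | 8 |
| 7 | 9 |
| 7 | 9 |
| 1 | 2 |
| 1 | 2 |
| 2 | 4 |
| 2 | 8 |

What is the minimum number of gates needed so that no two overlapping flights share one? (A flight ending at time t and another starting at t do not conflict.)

starts: [1, 1, 2, 2, 6, 7, 7]
ends:   [2, 2, 4, 8, 8, 9, 9]
s1→1 s1→2 e2→1 e2→0 s2→1 s2→2 e4→1 s6→2 s7→3 s7→4  — peak 4.

4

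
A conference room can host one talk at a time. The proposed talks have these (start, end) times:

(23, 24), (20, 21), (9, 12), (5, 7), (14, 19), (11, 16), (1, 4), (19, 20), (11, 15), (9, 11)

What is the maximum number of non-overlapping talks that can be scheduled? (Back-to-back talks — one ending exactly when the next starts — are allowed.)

By end time: (1,4), (5,7), (9,11), (9,12), (11,15), (11,16), (14,19), (19,20), (20,21), (23,24).
Pick (1,4); next start ≥ 4 → (5,7); next start ≥ 7 → (9,11); next start ≥ 11 → (11,15); next start ≥ 15 → (19,20); next start ≥ 20 → (20,21); next start ≥ 21 → (23,24).
Selected 7 talks.

7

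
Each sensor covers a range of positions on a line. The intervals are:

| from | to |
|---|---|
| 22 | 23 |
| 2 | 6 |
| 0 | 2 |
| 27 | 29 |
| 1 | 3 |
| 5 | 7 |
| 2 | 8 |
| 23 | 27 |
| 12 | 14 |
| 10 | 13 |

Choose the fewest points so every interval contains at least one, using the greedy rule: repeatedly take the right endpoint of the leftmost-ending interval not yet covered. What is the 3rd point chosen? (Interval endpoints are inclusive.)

13

Sort by right endpoint; whenever an interval is uncovered, place a point at its right end.
By right end: [0,2]  [1,3]  [2,6]  [5,7]  [2,8]  [10,13]  [12,14]  [22,23]  [23,27]  [27,29]
[0,2] uncovered → point at 2; [5,7] uncovered → point at 7; [10,13] uncovered → point at 13; [22,23] uncovered → point at 23; [27,29] uncovered → point at 29.
Points: 2, 7, 13, 23, 29 (5 total).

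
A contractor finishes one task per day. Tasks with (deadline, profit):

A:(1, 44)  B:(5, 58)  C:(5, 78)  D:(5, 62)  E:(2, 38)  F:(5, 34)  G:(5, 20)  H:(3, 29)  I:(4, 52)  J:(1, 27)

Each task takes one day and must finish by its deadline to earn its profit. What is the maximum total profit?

294

Profit order: C=78 D=62 B=58 I=52 A=44 E=38 F=34 H=29 J=27 G=20
Assign: C→slot 5, D→slot 4, B→slot 3, I→slot 2, A→slot 1, E skipped, F skipped, H skipped, J skipped, G skipped.
Slots: [1:A] [2:I] [3:B] [4:D] [5:C]
Profit = 44 + 52 + 58 + 62 + 78 = 294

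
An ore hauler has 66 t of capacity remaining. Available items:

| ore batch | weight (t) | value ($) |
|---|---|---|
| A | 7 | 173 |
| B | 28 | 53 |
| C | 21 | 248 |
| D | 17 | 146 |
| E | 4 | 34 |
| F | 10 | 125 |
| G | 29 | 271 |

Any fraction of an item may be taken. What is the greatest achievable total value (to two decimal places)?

807.66

Ratios (sorted): A 24.71, F 12.50, C 11.81, G 9.34, D 8.59, E 8.50, B 1.89
take A (7 @ 173); take F (10 @ 125); take C (21 @ 248); take 28/29 of G → 261.66. Capacity used 66/66.
Total value = 807.66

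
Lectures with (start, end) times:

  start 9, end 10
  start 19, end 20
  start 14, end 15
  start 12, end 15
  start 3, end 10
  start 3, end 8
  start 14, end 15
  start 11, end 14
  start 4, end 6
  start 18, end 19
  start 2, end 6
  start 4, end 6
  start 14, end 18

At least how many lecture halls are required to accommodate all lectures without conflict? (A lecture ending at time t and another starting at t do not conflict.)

5

starts: [2, 3, 3, 4, 4, 9, 11, 12, 14, 14, 14, 18, 19]
ends:   [6, 6, 6, 8, 10, 10, 14, 15, 15, 15, 18, 19, 20]
s2→1 s3→2 s3→3 s4→4 s4→5  — peak 5.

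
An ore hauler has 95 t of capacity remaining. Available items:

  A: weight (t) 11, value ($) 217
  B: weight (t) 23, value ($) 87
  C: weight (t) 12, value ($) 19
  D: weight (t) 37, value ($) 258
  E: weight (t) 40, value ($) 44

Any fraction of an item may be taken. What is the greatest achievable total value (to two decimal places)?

Sort by value per unit weight and fill in that order.
Order: A (217/11=19.73) > D (258/37=6.97) > B (87/23=3.78) > C (19/12=1.58) > E (44/40=1.10)
Fill: take A (11 @ 217) → take D (37 @ 258) → take B (23 @ 87) → take C (12 @ 19) → take 12/40 of E → 13.20; 95/95 used.
Total value = 594.20

594.20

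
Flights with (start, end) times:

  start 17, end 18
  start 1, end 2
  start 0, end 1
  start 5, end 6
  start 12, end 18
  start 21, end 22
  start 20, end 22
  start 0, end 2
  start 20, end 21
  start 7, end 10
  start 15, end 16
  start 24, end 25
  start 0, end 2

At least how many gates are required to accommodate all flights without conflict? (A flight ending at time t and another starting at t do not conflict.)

The answer is the maximum number of intervals overlapping at any instant.
Events (time:±→running): 0:+→1 0:+→2 0:+→3 … peak 3.

3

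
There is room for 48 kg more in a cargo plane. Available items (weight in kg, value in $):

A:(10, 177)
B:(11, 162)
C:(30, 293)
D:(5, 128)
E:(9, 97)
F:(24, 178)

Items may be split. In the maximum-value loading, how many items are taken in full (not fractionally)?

4

Greedy by value/weight ratio, highest first.
Ratios (sorted): D 25.60, A 17.70, B 14.73, E 10.78, C 9.77, F 7.42
take D (5 @ 128); take A (10 @ 177); take B (11 @ 162); take E (9 @ 97); take 13/30 of C → 126.97. Capacity used 48/48.
4 item(s) taken whole; one partial (take 13/30 of C).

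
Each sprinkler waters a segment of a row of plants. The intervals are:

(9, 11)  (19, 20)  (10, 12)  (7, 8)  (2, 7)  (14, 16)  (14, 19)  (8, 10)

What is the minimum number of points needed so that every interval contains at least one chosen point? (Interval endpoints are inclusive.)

4

Sort by right endpoint; whenever an interval is uncovered, place a point at its right end.
By right end: [2,7]  [7,8]  [8,10]  [9,11]  [10,12]  [14,16]  [14,19]  [19,20]
[2,7] uncovered → point at 7; [8,10] uncovered → point at 10; [14,16] uncovered → point at 16; [19,20] uncovered → point at 20.
Points: 7, 10, 16, 20 (4 total).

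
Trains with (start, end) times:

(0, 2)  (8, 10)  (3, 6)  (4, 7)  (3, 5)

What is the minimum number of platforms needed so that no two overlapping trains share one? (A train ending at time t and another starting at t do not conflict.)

starts: [0, 3, 3, 4, 8]
ends:   [2, 5, 6, 7, 10]
s0→1 e2→0 s3→1 s3→2 s4→3  — peak 3.

3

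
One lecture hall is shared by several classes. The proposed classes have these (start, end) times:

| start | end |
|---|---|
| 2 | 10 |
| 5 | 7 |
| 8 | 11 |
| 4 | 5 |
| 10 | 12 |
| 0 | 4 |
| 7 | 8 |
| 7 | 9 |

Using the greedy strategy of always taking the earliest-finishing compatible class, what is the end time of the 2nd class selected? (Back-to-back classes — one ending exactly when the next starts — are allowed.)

5

Sort by end time and greedily take each interval whose start is ≥ the last chosen end.
By end time: (0,4), (4,5), (5,7), (7,8), (7,9), (2,10), (8,11), (10,12).
Pick (0,4); next start ≥ 4 → (4,5); next start ≥ 5 → (5,7); next start ≥ 7 → (7,8); next start ≥ 8 → (8,11).
Selected: (0,4) (4,5) (5,7) (7,8) (8,11)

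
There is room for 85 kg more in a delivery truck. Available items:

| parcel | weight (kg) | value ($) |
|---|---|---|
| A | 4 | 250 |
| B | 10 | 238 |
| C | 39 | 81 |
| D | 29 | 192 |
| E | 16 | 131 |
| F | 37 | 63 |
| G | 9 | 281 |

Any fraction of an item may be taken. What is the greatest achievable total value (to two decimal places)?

Greedy by value/weight ratio, highest first.
Order: A (250/4=62.50) > G (281/9=31.22) > B (238/10=23.80) > E (131/16=8.19) > D (192/29=6.62) > C (81/39=2.08) > F (63/37=1.70)
Fill: take A (4 @ 250) → take G (9 @ 281) → take B (10 @ 238) → take E (16 @ 131) → take D (29 @ 192) → take 17/39 of C → 35.31; 85/85 used.
Total value = 1127.31

1127.31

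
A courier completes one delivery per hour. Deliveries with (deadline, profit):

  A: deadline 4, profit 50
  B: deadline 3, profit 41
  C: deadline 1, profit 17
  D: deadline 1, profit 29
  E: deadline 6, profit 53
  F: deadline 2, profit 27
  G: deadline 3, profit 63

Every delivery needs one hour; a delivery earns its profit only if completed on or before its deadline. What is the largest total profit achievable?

By profit: G(d3,63), E(d6,53), A(d4,50), B(d3,41), D(d1,29), F(d2,27), C(d1,17)
G→slot 3; E→slot 6; A→slot 4; B→slot 2; D→slot 1; F skipped; C skipped.
Profit = 29 + 41 + 63 + 50 + 53 = 236

236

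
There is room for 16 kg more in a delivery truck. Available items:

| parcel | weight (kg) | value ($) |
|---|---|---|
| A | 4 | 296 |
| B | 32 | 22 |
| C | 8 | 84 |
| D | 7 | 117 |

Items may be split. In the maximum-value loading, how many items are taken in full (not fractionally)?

2

Greedy by value/weight ratio, highest first.
Ratios (sorted): A 74.00, D 16.71, C 10.50, B 0.69
take A (4 @ 296); take D (7 @ 117); take 5/8 of C → 52.50. Capacity used 16/16.
2 item(s) taken whole; one partial (take 5/8 of C).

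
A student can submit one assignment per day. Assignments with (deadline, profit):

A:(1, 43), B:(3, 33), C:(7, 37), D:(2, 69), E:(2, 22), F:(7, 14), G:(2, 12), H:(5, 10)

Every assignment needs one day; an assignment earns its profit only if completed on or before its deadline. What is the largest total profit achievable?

Sort by profit descending; place each in the latest free slot ≤ its deadline.
Profit order: D=69 A=43 C=37 B=33 E=22 F=14 G=12 H=10
Assign: D→slot 2, A→slot 1, C→slot 7, B→slot 3, E skipped, F→slot 6, G skipped, H→slot 5.
Slots: [1:A] [2:D] [3:B] [5:H] [6:F] [7:C]
Profit = 43 + 69 + 33 + 10 + 14 + 37 = 206

206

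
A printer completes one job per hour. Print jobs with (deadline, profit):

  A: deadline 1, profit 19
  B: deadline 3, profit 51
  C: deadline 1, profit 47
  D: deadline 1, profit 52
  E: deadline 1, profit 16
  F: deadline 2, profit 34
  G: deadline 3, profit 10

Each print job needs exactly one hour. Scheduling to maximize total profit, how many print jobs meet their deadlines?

3

Profit order: D=52 B=51 C=47 F=34 A=19 E=16 G=10
Assign: D→slot 1, B→slot 3, C skipped, F→slot 2, A skipped, E skipped, G skipped.
Slots: [1:D] [2:F] [3:B]
3 of 7 scheduled.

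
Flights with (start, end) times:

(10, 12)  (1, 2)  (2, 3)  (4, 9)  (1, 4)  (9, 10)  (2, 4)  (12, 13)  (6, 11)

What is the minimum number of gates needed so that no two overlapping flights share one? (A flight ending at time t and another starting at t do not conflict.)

3

Events (time:±→running): 1:+→1 1:+→2 2:-→1 2:+→2 2:+→3 … peak 3.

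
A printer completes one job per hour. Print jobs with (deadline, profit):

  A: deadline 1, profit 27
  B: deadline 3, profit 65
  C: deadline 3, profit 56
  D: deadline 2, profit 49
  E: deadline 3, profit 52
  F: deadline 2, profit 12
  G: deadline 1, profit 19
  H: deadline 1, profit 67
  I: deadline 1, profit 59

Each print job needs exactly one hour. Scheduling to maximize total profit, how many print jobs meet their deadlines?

Take jobs in profit order; each goes to the latest open slot no later than its deadline.
By profit: H(d1,67), B(d3,65), I(d1,59), C(d3,56), E(d3,52), D(d2,49), A(d1,27), G(d1,19), F(d2,12)
H→slot 1; B→slot 3; I skipped; C→slot 2; E skipped; D skipped; A skipped; G skipped; F skipped.
3 of 9 scheduled.

3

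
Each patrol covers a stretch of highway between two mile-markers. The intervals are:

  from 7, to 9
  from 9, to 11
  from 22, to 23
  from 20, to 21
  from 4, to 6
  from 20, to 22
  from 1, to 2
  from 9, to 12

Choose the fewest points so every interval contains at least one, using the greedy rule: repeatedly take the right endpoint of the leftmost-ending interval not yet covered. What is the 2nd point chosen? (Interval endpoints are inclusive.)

By right end: [1,2]  [4,6]  [7,9]  [9,11]  [9,12]  [20,21]  [20,22]  [22,23]
[1,2] uncovered → point at 2; [4,6] uncovered → point at 6; [7,9] uncovered → point at 9; [20,21] uncovered → point at 21; [22,23] uncovered → point at 23.
Points: 2, 6, 9, 21, 23 (5 total).

6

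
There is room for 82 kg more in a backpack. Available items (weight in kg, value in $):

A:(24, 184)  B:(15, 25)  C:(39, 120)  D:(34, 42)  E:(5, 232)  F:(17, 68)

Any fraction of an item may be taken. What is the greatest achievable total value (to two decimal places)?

Order: E (232/5=46.40) > A (184/24=7.67) > F (68/17=4.00) > C (120/39=3.08) > B (25/15=1.67) > D (42/34=1.24)
Fill: take E (5 @ 232) → take A (24 @ 184) → take F (17 @ 68) → take 36/39 of C → 110.77; 82/82 used.
Total value = 594.77

594.77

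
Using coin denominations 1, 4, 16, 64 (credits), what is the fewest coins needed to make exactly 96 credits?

3

Use the largest denomination that fits, subtract, and repeat.
96 = 1×64 + 2×16
Total coins = 1 + 2 = 3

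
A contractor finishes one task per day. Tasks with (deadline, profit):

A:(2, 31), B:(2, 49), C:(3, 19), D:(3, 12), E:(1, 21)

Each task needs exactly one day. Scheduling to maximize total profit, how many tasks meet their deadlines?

Profit order: B=49 A=31 E=21 C=19 D=12
Assign: B→slot 2, A→slot 1, E skipped, C→slot 3, D skipped.
Slots: [1:A] [2:B] [3:C]
3 of 5 scheduled.

3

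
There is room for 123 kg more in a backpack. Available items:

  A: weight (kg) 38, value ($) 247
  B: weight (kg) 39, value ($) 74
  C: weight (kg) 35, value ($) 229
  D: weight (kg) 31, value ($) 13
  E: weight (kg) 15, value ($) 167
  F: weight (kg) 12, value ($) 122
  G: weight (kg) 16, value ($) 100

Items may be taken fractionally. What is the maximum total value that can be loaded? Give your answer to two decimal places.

878.28

Ratios (sorted): E 11.13, F 10.17, C 6.54, A 6.50, G 6.25, B 1.90, D 0.42
take E (15 @ 167); take F (12 @ 122); take C (35 @ 229); take A (38 @ 247); take G (16 @ 100); take 7/39 of B → 13.28. Capacity used 123/123.
Total value = 878.28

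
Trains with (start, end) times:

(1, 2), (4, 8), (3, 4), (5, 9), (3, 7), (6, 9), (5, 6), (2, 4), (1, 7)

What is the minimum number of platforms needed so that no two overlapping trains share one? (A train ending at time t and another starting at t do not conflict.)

starts: [1, 1, 2, 3, 3, 4, 5, 5, 6]
ends:   [2, 4, 4, 6, 7, 7, 8, 9, 9]
s1→1 s1→2 e2→1 s2→2 s3→3 s3→4 e4→3 e4→2 s4→3 s5→4 s5→5  — peak 5.

5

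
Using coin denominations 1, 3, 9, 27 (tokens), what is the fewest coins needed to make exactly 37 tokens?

37 = 1×27 + 1×9 + 1×1
Total coins = 1 + 1 + 1 = 3

3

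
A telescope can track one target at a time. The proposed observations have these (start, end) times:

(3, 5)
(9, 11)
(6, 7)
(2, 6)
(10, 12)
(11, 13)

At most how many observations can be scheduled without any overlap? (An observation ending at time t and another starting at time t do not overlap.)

4

Order by finish time; keep every interval that doesn't clash with the previous kept one.
By end time: (3,5), (2,6), (6,7), (9,11), (10,12), (11,13).
Pick (3,5); next start ≥ 5 → (6,7); next start ≥ 7 → (9,11); next start ≥ 11 → (11,13).
Selected 4 observations.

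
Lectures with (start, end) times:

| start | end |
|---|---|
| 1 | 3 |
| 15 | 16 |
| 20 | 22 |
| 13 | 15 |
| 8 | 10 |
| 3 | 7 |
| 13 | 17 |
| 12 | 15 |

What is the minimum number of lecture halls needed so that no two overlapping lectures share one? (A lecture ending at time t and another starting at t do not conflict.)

3

Events (time:±→running): 1:+→1 3:-→0 3:+→1 7:-→0 8:+→1 10:-→0 12:+→1 13:+→2 13:+→3 … peak 3.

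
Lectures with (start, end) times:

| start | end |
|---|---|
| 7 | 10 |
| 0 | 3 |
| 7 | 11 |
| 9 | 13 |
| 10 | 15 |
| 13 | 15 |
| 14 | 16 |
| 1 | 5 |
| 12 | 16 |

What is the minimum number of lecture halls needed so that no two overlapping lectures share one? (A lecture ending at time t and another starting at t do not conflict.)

The answer is the maximum number of intervals overlapping at any instant.
starts: [0, 1, 7, 7, 9, 10, 12, 13, 14]
ends:   [3, 5, 10, 11, 13, 15, 15, 16, 16]
s0→1 s1→2 e3→1 e5→0 s7→1 s7→2 s9→3 e10→2 s10→3 e11→2 s12→3 e13→2 s13→3 s14→4  — peak 4.

4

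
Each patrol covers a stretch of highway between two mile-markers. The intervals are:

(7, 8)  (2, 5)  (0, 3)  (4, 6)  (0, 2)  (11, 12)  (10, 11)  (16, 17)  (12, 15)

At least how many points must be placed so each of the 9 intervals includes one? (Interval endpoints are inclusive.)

Sort by right endpoint; whenever an interval is uncovered, place a point at its right end.
By right end: [0,2]  [0,3]  [2,5]  [4,6]  [7,8]  [10,11]  [11,12]  [12,15]  [16,17]
[0,2] uncovered → point at 2; [4,6] uncovered → point at 6; [7,8] uncovered → point at 8; [10,11] uncovered → point at 11; [12,15] uncovered → point at 15; [16,17] uncovered → point at 17.
Points: 2, 6, 8, 11, 15, 17 (6 total).

6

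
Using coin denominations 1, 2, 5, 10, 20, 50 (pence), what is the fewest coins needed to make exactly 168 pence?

Greedy: take as many of the largest coin as possible, then repeat with the remainder.
168 = 3×50 + 1×10 + 1×5 + 1×2 + 1×1
Total coins = 3 + 1 + 1 + 1 + 1 = 7

7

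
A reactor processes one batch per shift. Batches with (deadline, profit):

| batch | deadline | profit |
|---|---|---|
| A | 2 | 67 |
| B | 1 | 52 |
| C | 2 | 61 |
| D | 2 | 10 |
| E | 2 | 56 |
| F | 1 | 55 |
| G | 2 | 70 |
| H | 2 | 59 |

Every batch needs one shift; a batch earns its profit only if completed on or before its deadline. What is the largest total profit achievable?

137

Take jobs in profit order; each goes to the latest open slot no later than its deadline.
By profit: G(d2,70), A(d2,67), C(d2,61), H(d2,59), E(d2,56), F(d1,55), B(d1,52), D(d2,10)
G→slot 2; A→slot 1; C skipped; H skipped; E skipped; F skipped; B skipped; D skipped.
Profit = 67 + 70 = 137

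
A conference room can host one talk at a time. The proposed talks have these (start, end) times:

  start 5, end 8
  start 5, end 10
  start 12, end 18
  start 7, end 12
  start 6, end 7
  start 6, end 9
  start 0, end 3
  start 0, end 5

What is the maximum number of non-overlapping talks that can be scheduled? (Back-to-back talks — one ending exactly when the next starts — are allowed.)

Order by finish time; keep every interval that doesn't clash with the previous kept one.
Sorted by end: (0,3)  (0,5)  (6,7)  (5,8)  (6,9)  (5,10)  (7,12)  (12,18)
take (0,3); skip (0,5); take (6,7); skip (5,8); skip (5,10); take (7,12); take (12,18).
Selected 4 talks.

4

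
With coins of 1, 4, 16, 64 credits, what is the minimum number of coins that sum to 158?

158 = 2×64 + 1×16 + 3×4 + 2×1
Total coins = 2 + 1 + 3 + 2 = 8

8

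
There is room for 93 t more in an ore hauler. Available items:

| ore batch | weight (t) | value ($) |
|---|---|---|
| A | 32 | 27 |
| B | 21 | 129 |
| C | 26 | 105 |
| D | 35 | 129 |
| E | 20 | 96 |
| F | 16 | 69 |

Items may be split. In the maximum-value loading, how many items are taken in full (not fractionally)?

Ratios (sorted): B 6.14, E 4.80, F 4.31, C 4.04, D 3.69, A 0.84
take B (21 @ 129); take E (20 @ 96); take F (16 @ 69); take C (26 @ 105); take 10/35 of D → 36.86. Capacity used 93/93.
4 item(s) taken whole; one partial (take 10/35 of D).

4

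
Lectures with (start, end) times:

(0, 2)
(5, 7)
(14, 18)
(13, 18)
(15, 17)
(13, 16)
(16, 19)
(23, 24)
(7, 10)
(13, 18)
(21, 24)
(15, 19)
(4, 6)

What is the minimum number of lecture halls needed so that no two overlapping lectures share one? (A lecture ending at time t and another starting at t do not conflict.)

6

Count concurrent intervals with a sweep; the peak is the room count.
Events (time:±→running): 0:+→1 2:-→0 4:+→1 5:+→2 6:-→1 7:-→0 7:+→1 10:-→0 13:+→1 13:+→2 13:+→3 14:+→4 15:+→5 15:+→6 … peak 6.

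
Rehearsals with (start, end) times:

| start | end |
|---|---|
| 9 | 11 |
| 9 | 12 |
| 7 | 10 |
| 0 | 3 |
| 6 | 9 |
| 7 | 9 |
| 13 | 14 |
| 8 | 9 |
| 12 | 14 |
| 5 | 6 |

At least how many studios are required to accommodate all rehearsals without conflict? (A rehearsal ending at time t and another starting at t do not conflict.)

4

starts: [0, 5, 6, 7, 7, 8, 9, 9, 12, 13]
ends:   [3, 6, 9, 9, 9, 10, 11, 12, 14, 14]
s0→1 e3→0 s5→1 e6→0 s6→1 s7→2 s7→3 s8→4  — peak 4.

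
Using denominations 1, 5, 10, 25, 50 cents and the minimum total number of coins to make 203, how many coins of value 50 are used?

4

Greedy: take as many of the largest coin as possible, then repeat with the remainder.
203 = 4×50 + 3×1
Count of 50: 4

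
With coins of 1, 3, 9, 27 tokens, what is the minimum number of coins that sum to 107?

107 − 3×27→26 − 2×9→8 − 2×3→2 − 2×1→0
Total coins = 3 + 2 + 2 + 2 = 9

9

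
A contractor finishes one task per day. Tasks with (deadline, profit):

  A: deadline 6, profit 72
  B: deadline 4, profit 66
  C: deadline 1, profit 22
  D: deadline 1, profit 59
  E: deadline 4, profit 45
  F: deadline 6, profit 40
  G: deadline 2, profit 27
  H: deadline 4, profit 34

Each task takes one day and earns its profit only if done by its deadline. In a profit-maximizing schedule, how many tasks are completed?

6

Sort by profit descending; place each in the latest free slot ≤ its deadline.
Profit order: A=72 B=66 D=59 E=45 F=40 H=34 G=27 C=22
Assign: A→slot 6, B→slot 4, D→slot 1, E→slot 3, F→slot 5, H→slot 2, G skipped, C skipped.
Slots: [1:D] [2:H] [3:E] [4:B] [5:F] [6:A]
6 of 8 scheduled.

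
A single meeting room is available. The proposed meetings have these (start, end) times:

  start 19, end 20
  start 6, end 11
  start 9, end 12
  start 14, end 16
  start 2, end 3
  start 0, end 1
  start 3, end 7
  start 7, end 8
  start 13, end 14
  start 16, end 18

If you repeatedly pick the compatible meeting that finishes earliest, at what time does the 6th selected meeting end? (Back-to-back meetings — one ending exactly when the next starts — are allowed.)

14

By end time: (0,1), (2,3), (3,7), (7,8), (6,11), (9,12), (13,14), (14,16), (16,18), (19,20).
Pick (0,1); next start ≥ 1 → (2,3); next start ≥ 3 → (3,7); next start ≥ 7 → (7,8); next start ≥ 8 → (9,12); next start ≥ 12 → (13,14); next start ≥ 14 → (14,16); next start ≥ 16 → (16,18); next start ≥ 18 → (19,20).
Selected: (0,1) (2,3) (3,7) (7,8) (9,12) (13,14) (14,16) (16,18) (19,20)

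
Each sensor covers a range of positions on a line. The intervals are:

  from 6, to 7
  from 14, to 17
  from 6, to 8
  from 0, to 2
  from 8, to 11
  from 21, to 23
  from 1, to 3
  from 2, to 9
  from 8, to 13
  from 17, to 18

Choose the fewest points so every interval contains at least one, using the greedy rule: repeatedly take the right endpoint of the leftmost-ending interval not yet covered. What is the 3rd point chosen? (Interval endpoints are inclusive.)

Sorted: [0,2] [1,3] [6,7] [6,8] [2,9] [8,11] [8,13] [14,17] [17,18] [21,23]
{[0,2],[1,3]} hit by 2; {[6,7],[6,8],[2,9]} hit by 7; {[8,11],[8,13]} hit by 11; {[14,17],[17,18]} hit by 17; {[21,23]} hit by 23.
Points: 2, 7, 11, 17, 23 (5 total).

11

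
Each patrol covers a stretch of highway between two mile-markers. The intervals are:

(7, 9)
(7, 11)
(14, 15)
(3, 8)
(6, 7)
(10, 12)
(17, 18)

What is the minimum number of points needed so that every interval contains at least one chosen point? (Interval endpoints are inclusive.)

Process intervals by earliest right end; each time one isn't hit yet, stab at its right endpoint.
By right end: [6,7]  [3,8]  [7,9]  [7,11]  [10,12]  [14,15]  [17,18]
[6,7] uncovered → point at 7; [10,12] uncovered → point at 12; [14,15] uncovered → point at 15; [17,18] uncovered → point at 18.
Points: 7, 12, 15, 18 (4 total).

4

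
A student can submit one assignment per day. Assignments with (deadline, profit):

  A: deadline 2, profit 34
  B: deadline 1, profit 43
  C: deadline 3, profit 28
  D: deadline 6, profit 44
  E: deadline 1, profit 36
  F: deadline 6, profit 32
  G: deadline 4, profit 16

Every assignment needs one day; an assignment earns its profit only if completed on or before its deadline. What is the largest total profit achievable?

Sort by profit descending; place each in the latest free slot ≤ its deadline.
Profit order: D=44 B=43 E=36 A=34 F=32 C=28 G=16
Assign: D→slot 6, B→slot 1, E skipped, A→slot 2, F→slot 5, C→slot 3, G→slot 4.
Slots: [1:B] [2:A] [3:C] [4:G] [5:F] [6:D]
Profit = 43 + 34 + 28 + 16 + 32 + 44 = 197

197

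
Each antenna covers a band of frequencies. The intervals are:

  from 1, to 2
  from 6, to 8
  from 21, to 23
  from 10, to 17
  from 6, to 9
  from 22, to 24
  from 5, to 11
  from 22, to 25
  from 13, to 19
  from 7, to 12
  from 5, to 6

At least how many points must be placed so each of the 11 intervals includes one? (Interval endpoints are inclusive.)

Process intervals by earliest right end; each time one isn't hit yet, stab at its right endpoint.
Sorted: [1,2] [5,6] [6,8] [6,9] [5,11] [7,12] [10,17] [13,19] [21,23] [22,24] [22,25]
{[1,2]} hit by 2; {[5,6],[6,8],[6,9],[5,11]} hit by 6; {[7,12],[10,17]} hit by 12; {[13,19]} hit by 19; {[21,23],[22,24],[22,25]} hit by 23.
Points: 2, 6, 12, 19, 23 (5 total).

5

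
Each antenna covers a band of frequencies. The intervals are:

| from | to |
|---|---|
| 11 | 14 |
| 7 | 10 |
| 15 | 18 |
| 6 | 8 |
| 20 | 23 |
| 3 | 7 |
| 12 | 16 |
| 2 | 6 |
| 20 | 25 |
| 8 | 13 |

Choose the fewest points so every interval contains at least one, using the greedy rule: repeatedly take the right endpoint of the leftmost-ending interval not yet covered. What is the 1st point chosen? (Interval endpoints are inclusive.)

6

Sorted: [2,6] [3,7] [6,8] [7,10] [8,13] [11,14] [12,16] [15,18] [20,23] [20,25]
{[2,6],[3,7],[6,8]} hit by 6; {[7,10],[8,13]} hit by 10; {[11,14],[12,16]} hit by 14; {[15,18]} hit by 18; {[20,23],[20,25]} hit by 23.
Points: 6, 10, 14, 18, 23 (5 total).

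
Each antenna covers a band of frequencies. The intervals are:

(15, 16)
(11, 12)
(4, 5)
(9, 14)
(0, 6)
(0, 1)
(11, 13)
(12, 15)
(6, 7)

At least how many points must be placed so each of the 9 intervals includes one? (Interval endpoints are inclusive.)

5

Process intervals by earliest right end; each time one isn't hit yet, stab at its right endpoint.
Sorted: [0,1] [4,5] [0,6] [6,7] [11,12] [11,13] [9,14] [12,15] [15,16]
{[0,1]} hit by 1; {[4,5],[0,6]} hit by 5; {[6,7]} hit by 7; {[11,12],[11,13],[9,14],[12,15]} hit by 12; {[15,16]} hit by 16.
Points: 1, 5, 7, 12, 16 (5 total).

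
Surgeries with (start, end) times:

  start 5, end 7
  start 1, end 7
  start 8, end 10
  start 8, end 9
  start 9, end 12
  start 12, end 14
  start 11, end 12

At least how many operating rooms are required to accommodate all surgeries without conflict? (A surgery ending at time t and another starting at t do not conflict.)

2

Events (time:±→running): 1:+→1 5:+→2 … peak 2.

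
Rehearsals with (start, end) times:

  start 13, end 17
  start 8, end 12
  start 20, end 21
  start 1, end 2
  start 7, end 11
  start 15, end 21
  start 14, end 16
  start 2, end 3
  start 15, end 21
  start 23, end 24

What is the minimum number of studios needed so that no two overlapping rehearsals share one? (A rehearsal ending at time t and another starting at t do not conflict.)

4

Count concurrent intervals with a sweep; the peak is the room count.
Events (time:±→running): 1:+→1 2:-→0 2:+→1 3:-→0 7:+→1 8:+→2 11:-→1 12:-→0 13:+→1 14:+→2 15:+→3 15:+→4 … peak 4.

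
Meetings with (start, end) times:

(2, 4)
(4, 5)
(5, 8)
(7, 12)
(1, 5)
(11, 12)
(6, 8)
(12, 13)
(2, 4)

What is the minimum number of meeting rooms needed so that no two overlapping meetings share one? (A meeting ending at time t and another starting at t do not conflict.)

Events (time:±→running): 1:+→1 2:+→2 2:+→3 … peak 3.

3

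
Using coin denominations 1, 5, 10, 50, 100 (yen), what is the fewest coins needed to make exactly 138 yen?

8

Use the largest denomination that fits, subtract, and repeat.
138 = 1×100 + 3×10 + 1×5 + 3×1
Total coins = 1 + 3 + 1 + 3 = 8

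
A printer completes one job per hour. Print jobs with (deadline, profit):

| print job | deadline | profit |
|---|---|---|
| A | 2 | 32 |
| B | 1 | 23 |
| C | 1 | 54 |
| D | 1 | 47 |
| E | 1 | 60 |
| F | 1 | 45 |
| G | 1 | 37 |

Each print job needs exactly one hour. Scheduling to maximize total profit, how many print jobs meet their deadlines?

2

By profit: E(d1,60), C(d1,54), D(d1,47), F(d1,45), G(d1,37), A(d2,32), B(d1,23)
E→slot 1; C skipped; D skipped; F skipped; G skipped; A→slot 2; B skipped.
2 of 7 scheduled.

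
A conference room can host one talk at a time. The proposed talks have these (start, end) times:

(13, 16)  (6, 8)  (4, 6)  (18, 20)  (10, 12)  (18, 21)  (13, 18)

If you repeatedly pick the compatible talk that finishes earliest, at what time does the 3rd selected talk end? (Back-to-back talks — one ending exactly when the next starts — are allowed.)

By end time: (4,6), (6,8), (10,12), (13,16), (13,18), (18,20), (18,21).
Pick (4,6); next start ≥ 6 → (6,8); next start ≥ 8 → (10,12); next start ≥ 12 → (13,16); next start ≥ 16 → (18,20).
Selected: (4,6) (6,8) (10,12) (13,16) (18,20)

12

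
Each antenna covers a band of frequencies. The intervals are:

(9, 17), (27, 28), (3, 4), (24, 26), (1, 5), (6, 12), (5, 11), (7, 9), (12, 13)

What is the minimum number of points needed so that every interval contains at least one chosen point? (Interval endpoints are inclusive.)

Sort by right endpoint; whenever an interval is uncovered, place a point at its right end.
By right end: [3,4]  [1,5]  [7,9]  [5,11]  [6,12]  [12,13]  [9,17]  [24,26]  [27,28]
[3,4] uncovered → point at 4; [7,9] uncovered → point at 9; [12,13] uncovered → point at 13; [24,26] uncovered → point at 26; [27,28] uncovered → point at 28.
Points: 4, 9, 13, 26, 28 (5 total).

5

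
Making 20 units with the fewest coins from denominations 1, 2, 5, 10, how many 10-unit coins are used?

Greedy: take as many of the largest coin as possible, then repeat with the remainder.
20 − 2×10→0
Count of 10: 2

2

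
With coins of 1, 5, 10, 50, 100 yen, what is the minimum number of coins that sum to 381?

8

381 − 3×100→81 − 1×50→31 − 3×10→1 − 1×1→0
Total coins = 3 + 1 + 3 + 1 = 8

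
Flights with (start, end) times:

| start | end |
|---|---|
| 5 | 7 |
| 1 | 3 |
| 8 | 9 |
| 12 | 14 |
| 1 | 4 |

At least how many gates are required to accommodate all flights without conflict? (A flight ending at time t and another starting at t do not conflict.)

Events (time:±→running): 1:+→1 1:+→2 … peak 2.

2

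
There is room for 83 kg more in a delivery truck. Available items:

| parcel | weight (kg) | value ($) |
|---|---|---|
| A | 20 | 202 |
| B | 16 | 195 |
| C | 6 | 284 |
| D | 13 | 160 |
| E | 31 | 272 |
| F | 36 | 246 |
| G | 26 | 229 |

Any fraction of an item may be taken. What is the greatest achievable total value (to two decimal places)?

1087.55

Ratios (sorted): C 47.33, D 12.31, B 12.19, A 10.10, G 8.81, E 8.77, F 6.83
take C (6 @ 284); take D (13 @ 160); take B (16 @ 195); take A (20 @ 202); take G (26 @ 229); take 2/31 of E → 17.55. Capacity used 83/83.
Total value = 1087.55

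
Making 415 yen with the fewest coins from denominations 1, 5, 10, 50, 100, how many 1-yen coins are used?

0

Use the largest denomination that fits, subtract, and repeat.
415 = 4×100 + 1×10 + 1×5
Count of 1: 0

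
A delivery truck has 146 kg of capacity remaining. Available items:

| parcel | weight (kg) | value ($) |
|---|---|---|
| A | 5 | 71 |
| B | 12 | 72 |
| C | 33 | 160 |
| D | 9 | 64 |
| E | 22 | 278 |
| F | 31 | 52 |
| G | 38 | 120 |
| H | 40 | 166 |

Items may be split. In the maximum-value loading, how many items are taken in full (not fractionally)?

6

Sort by value per unit weight and fill in that order.
Ratios (sorted): A 14.20, E 12.64, D 7.11, B 6.00, C 4.85, H 4.15, G 3.16, F 1.68
take A (5 @ 71); take E (22 @ 278); take D (9 @ 64); take B (12 @ 72); take C (33 @ 160); take H (40 @ 166); take 25/38 of G → 78.95. Capacity used 146/146.
6 item(s) taken whole; one partial (take 25/38 of G).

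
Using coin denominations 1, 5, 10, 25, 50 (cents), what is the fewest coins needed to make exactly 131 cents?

131 − 2×50→31 − 1×25→6 − 1×5→1 − 1×1→0
Total coins = 2 + 1 + 1 + 1 = 5

5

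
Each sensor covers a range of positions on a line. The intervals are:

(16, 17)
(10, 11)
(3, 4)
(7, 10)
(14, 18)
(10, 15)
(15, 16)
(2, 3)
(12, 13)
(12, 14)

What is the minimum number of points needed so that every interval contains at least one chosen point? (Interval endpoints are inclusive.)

4

Sort by right endpoint; whenever an interval is uncovered, place a point at its right end.
By right end: [2,3]  [3,4]  [7,10]  [10,11]  [12,13]  [12,14]  [10,15]  [15,16]  [16,17]  [14,18]
[2,3] uncovered → point at 3; [7,10] uncovered → point at 10; [12,13] uncovered → point at 13; [15,16] uncovered → point at 16.
Points: 3, 10, 13, 16 (4 total).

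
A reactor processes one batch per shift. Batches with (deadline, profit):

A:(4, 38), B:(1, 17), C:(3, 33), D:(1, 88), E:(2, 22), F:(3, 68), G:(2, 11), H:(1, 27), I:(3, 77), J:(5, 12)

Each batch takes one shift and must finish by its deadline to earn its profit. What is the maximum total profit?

Sort by profit descending; place each in the latest free slot ≤ its deadline.
By profit: D(d1,88), I(d3,77), F(d3,68), A(d4,38), C(d3,33), H(d1,27), E(d2,22), B(d1,17), J(d5,12), G(d2,11)
D→slot 1; I→slot 3; F→slot 2; A→slot 4; C skipped; H skipped; E skipped; B skipped; J→slot 5; G skipped.
Profit = 88 + 68 + 77 + 38 + 12 = 283

283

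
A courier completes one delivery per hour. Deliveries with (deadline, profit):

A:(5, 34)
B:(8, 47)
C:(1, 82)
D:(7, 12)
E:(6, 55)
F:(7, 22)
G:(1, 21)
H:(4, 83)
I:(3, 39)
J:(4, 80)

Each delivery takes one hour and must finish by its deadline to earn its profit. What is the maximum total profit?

Take jobs in profit order; each goes to the latest open slot no later than its deadline.
Profit order: H=83 C=82 J=80 E=55 B=47 I=39 A=34 F=22 G=21 D=12
Assign: H→slot 4, C→slot 1, J→slot 3, E→slot 6, B→slot 8, I→slot 2, A→slot 5, F→slot 7, G skipped, D skipped.
Slots: [1:C] [2:I] [3:J] [4:H] [5:A] [6:E] [7:F] [8:B]
Profit = 82 + 39 + 80 + 83 + 34 + 55 + 22 + 47 = 442

442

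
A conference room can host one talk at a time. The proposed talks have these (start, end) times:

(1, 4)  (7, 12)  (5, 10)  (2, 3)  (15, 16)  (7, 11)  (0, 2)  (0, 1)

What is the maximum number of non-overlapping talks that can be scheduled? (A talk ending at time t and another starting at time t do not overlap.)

4

Greedy by earliest finish: after sorting by end time, pick each interval compatible with the last pick.
By end time: (0,1), (0,2), (2,3), (1,4), (5,10), (7,11), (7,12), (15,16).
Pick (0,1); next start ≥ 1 → (2,3); next start ≥ 3 → (5,10); next start ≥ 10 → (15,16).
Selected 4 talks.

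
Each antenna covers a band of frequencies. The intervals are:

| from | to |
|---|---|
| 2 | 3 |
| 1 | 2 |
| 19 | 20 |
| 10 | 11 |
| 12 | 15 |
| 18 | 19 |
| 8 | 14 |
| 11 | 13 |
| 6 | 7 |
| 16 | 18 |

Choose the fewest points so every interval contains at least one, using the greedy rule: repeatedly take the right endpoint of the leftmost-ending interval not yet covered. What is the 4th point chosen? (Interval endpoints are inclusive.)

By right end: [1,2]  [2,3]  [6,7]  [10,11]  [11,13]  [8,14]  [12,15]  [16,18]  [18,19]  [19,20]
[1,2] uncovered → point at 2; [6,7] uncovered → point at 7; [10,11] uncovered → point at 11; [12,15] uncovered → point at 15; [16,18] uncovered → point at 18; [19,20] uncovered → point at 20.
Points: 2, 7, 11, 15, 18, 20 (6 total).

15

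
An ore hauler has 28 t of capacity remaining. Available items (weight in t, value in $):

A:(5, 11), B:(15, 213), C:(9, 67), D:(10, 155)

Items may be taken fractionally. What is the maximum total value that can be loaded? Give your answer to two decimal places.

Ratios (sorted): D 15.50, B 14.20, C 7.44, A 2.20
take D (10 @ 155); take B (15 @ 213); take 3/9 of C → 22.33. Capacity used 28/28.
Total value = 390.33

390.33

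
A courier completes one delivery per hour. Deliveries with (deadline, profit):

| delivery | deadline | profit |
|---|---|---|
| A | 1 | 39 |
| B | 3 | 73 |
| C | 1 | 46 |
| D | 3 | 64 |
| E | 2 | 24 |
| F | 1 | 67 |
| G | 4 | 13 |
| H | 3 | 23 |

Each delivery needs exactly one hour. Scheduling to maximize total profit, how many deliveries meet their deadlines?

Profit order: B=73 F=67 D=64 C=46 A=39 E=24 H=23 G=13
Assign: B→slot 3, F→slot 1, D→slot 2, C skipped, A skipped, E skipped, H skipped, G→slot 4.
Slots: [1:F] [2:D] [3:B] [4:G]
4 of 8 scheduled.

4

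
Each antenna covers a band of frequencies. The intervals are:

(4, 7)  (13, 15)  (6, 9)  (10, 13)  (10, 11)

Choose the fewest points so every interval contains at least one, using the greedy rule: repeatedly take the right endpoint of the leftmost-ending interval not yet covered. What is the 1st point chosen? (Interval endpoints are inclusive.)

By right end: [4,7]  [6,9]  [10,11]  [10,13]  [13,15]
[4,7] uncovered → point at 7; [10,11] uncovered → point at 11; [13,15] uncovered → point at 15.
Points: 7, 11, 15 (3 total).

7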